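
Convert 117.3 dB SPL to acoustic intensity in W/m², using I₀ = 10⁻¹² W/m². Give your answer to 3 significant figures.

I = I₀·10^(L/10) = 10⁻¹² × 10^(117.3/10) = 10^(-0.270).

0.537 W/m²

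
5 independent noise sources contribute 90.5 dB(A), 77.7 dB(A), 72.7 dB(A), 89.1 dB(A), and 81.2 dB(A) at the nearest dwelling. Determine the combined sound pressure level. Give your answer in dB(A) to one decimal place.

93.3 dB(A)

Incoherent sources combine by intensity addition: L_total = 10·log₁₀(Σ 10^(L_i/10)).
Σ 10^(L/10) = 10^(90.5/10) + 10^(77.7/10) + 10^(72.7/10) + 10^(89.1/10) + 10^(81.2/10) = 2.144e+09.
L_total = 10·log₁₀(2.144e+09) = 93.31 dB(A).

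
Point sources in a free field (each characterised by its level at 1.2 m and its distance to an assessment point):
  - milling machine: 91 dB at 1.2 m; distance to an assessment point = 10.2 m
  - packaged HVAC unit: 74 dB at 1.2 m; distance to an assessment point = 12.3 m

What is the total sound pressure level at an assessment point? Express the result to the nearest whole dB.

First find each source's level at the receiver (point-source: −20·log₁₀(r/r_ref)), then combine on an intensity basis.
milling machine: 91 − 20·log₁₀(10.2/1.2) = 91 − 18.59 = 72.41 dB.
packaged HVAC unit: 74 − 20·log₁₀(12.3/1.2) = 74 − 20.21 = 53.79 dB.
Σ 10^(L/10) = 1.766e+07 → L_total = 10·log₁₀(1.766e+07) = 72.47 dB.

72 dB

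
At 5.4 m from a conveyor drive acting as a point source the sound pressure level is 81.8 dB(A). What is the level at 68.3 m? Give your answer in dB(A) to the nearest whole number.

60 dB(A)

For a point source, L₂ = L₁ − 20·log₁₀(r₂/r₁).
L₂ = 81.8 − 20·log₁₀(68.3/5.4) = 81.8 − 22.041 = 59.76 dB(A).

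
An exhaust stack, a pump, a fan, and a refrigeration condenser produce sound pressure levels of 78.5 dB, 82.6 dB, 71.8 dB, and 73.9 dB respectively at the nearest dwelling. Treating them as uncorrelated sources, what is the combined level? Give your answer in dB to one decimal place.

84.7 dB

For uncorrelated sources the intensities add, so convert each level to linear form, sum, and take 10·log₁₀ of the total.
Σ 10^(L/10) = 10^(78.5/10) + 10^(82.6/10) + 10^(71.8/10) + 10^(73.9/10) = 2.924e+08.
L_total = 10·log₁₀(2.924e+08) = 84.66 dB.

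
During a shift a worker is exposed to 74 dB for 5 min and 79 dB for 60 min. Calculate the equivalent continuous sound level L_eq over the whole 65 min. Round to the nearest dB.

79 dB

The energy average is taken in the linear domain: L_eq = 10·log₁₀[(Σ tᵢ·10^(Lᵢ/10))/T], T = 65 min.
Σ tᵢ·10^(Lᵢ/10) = 5·10^(74/10) + 60·10^(79/10) = 4.892e+09.
L_eq = 10·log₁₀(4.892e+09/65) = 78.77 dB.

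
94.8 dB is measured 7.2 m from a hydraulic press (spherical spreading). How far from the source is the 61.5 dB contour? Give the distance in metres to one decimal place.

332.9 m

For a point source L₁ − L₂ = 20·log₁₀(r₂/r₁), so r₂ = r₁·10^((L₁−L₂)/20).
r₂ = 7.2·10^((94.8−61.5)/20) = 7.2·10^(33.3/20) = 332.91 m.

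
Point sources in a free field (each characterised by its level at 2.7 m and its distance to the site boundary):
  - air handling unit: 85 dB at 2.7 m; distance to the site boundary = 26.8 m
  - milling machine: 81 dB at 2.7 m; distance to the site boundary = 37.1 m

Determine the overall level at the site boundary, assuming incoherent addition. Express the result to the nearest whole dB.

66 dB

Apply inverse-square spreading to bring every level to the receiver, then sum 10^(L/10).
air handling unit: 85 − 20·log₁₀(26.8/2.7) = 85 − 19.94 = 65.06 dB.
milling machine: 81 − 20·log₁₀(37.1/2.7) = 81 − 22.76 = 58.24 dB.
Σ 10^(L/10) = 3.876e+06 → L_total = 10·log₁₀(3.876e+06) = 65.88 dB.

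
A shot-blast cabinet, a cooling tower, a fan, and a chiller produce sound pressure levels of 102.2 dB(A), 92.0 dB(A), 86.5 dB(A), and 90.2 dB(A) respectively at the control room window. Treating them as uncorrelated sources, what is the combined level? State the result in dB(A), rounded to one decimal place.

102.9 dB(A)

Incoherent sources combine by intensity addition: L_total = 10·log₁₀(Σ 10^(L_i/10)).
Σ 10^(L/10) = 10^(102.2/10) + 10^(92.0/10) + 10^(86.5/10) + 10^(90.2/10) = 1.967e+10.
L_total = 10·log₁₀(1.967e+10) = 102.94 dB(A).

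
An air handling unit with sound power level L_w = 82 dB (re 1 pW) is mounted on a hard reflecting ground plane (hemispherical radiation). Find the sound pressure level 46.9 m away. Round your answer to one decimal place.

40.6 dB

Free-field hemispherical radiation: L_p = L_w − 10·log₁₀(2π·r²), r = 46.9 m.
2π·r² = 1.382e+04 m², 10·log₁₀ of that is 41.405 dB.
L_p = 82 − 41.405 = 40.59 dB.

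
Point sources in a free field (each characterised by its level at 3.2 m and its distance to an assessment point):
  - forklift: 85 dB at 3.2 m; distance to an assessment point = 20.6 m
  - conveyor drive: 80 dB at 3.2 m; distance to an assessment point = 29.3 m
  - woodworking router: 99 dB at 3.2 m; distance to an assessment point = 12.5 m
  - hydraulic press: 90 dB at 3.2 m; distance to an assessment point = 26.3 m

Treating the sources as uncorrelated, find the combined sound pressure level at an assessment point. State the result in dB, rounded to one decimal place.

First find each source's level at the receiver (point-source: −20·log₁₀(r/r_ref)), then combine on an intensity basis.
forklift: 85 − 20·log₁₀(20.6/3.2) = 85 − 16.17 = 68.83 dB.
conveyor drive: 80 − 20·log₁₀(29.3/3.2) = 80 − 19.23 = 60.77 dB.
woodworking router: 99 − 20·log₁₀(12.5/3.2) = 99 − 11.84 = 87.16 dB.
hydraulic press: 90 − 20·log₁₀(26.3/3.2) = 90 − 18.30 = 71.70 dB.
Σ 10^(L/10) = 5.442e+08 → L_total = 10·log₁₀(5.442e+08) = 87.36 dB.

87.4 dB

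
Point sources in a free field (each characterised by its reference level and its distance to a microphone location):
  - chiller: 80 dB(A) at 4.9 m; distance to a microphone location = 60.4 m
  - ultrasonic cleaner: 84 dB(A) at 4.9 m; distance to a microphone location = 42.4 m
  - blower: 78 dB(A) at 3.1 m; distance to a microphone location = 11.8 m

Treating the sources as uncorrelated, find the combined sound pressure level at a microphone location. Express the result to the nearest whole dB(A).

69 dB(A)

First find each source's level at the receiver (point-source: −20·log₁₀(r/r_ref)), then combine on an intensity basis.
chiller: 80 − 20·log₁₀(60.4/4.9) = 80 − 21.82 = 58.18 dB(A).
ultrasonic cleaner: 84 − 20·log₁₀(42.4/4.9) = 84 − 18.74 = 65.26 dB(A).
blower: 78 − 20·log₁₀(11.8/3.1) = 78 − 11.61 = 66.39 dB(A).
Σ 10^(L/10) = 8.368e+06 → L_total = 10·log₁₀(8.368e+06) = 69.23 dB(A).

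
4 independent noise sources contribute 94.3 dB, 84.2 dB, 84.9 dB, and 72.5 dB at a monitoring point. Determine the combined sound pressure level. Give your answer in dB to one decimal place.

95.2 dB

For uncorrelated sources the intensities add, so convert each level to linear form, sum, and take 10·log₁₀ of the total.
Σ 10^(L/10) = 10^(94.3/10) + 10^(84.2/10) + 10^(84.9/10) + 10^(72.5/10) = 3.281e+09.
L_total = 10·log₁₀(3.281e+09) = 95.16 dB.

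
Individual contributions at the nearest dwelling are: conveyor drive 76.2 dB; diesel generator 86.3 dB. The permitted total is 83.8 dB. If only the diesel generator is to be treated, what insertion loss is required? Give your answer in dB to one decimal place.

3.3 dB

Fixed contribution from the other source: Σ 10^(L/10) = 10^(76.2/10) = 4.169e+07 (76.20 dB).
The limit corresponds to 10^(83.8/10) = 2.399e+08; subtracting the fixed part leaves 1.982e+08 for the diesel generator, i.e. 82.97 dB.
Required insertion loss = 86.3 − 82.97 = 3.33 dB.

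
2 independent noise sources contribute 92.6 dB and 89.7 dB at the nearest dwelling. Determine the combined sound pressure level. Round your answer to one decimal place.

Incoherent sources combine by intensity addition: L_total = 10·log₁₀(Σ 10^(L_i/10)).
Σ 10^(L/10) = 10^(92.6/10) + 10^(89.7/10) = 2.753e+09.
L_total = 10·log₁₀(2.753e+09) = 94.40 dB.

94.4 dB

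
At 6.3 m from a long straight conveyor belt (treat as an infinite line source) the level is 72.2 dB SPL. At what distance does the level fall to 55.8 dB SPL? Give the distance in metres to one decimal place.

The 16.4 dB drop corresponds to a distance ratio of 10^(16.4/10) for a line source.
r₂ = 6.3·10^((72.2−55.8)/10) = 6.3·10^(16.4/10) = 275.00 m.

275.0 m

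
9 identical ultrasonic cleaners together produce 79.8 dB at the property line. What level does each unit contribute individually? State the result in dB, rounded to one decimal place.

9 equal contributions raise the level by 10·log₁₀ 9 = 9.542 dB, so each unit alone gives 79.8 − 9.542.

70.3 dB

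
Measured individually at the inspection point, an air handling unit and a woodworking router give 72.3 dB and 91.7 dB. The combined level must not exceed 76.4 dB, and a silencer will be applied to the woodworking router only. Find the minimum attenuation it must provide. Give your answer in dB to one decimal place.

17.4 dB

Fixed contribution from the other source: Σ 10^(L/10) = 10^(72.3/10) = 1.698e+07 (72.30 dB).
The limit corresponds to 10^(76.4/10) = 4.365e+07; subtracting the fixed part leaves 2.667e+07 for the woodworking router, i.e. 74.26 dB.
So the woodworking router must be reduced from 91.7 to 74.26 dB: IL = 17.44 dB.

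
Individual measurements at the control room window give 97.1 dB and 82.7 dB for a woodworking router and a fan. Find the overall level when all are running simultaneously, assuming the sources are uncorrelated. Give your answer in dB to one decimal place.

97.3 dB

For uncorrelated sources the intensities add, so convert each level to linear form, sum, and take 10·log₁₀ of the total.
Σ 10^(L/10) = 10^(97.1/10) + 10^(82.7/10) = 5.315e+09.
L_total = 10·log₁₀(5.315e+09) = 97.25 dB.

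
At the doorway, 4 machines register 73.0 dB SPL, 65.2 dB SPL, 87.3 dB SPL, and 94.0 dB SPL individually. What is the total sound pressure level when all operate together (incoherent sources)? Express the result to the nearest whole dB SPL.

95 dB SPL

Incoherent sources combine by intensity addition: L_total = 10·log₁₀(Σ 10^(L_i/10)).
Σ 10^(L/10) = 10^(73.0/10) + 10^(65.2/10) + 10^(87.3/10) + 10^(94.0/10) = 3.072e+09.
L_total = 10·log₁₀(3.072e+09) = 94.87 dB SPL.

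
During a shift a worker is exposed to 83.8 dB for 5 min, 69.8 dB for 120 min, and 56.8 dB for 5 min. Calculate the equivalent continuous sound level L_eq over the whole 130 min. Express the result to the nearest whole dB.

73 dB

Weight each interval's intensity by its duration and average over T = 130 min:
Σ tᵢ·10^(Lᵢ/10) = 5·10^(83.8/10) + 120·10^(69.8/10) + 5·10^(56.8/10) = 2.348e+09.
L_eq = 10·log₁₀(2.348e+09/130) = 72.57 dB.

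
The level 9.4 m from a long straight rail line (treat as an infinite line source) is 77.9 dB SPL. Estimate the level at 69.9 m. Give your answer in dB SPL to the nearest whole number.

Line-source attenuation: ΔL = 10·log₁₀(r₂/r₁) = 10·log₁₀(69.9/9.4) = 8.713 dB.
L₂ = 77.9 − 10·log₁₀(69.9/9.4) = 77.9 − 8.713 = 69.19 dB SPL.

69 dB SPL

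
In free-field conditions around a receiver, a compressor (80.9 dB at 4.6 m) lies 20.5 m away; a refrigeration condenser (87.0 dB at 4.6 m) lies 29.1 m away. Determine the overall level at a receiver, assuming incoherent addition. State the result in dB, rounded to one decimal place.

Apply inverse-square spreading to bring every level to the receiver, then sum 10^(L/10).
compressor: 80.9 − 20·log₁₀(20.5/4.6) = 80.9 − 12.98 = 67.92 dB.
refrigeration condenser: 87.0 − 20·log₁₀(29.1/4.6) = 87.0 − 16.02 = 70.98 dB.
Σ 10^(L/10) = 1.872e+07 → L_total = 10·log₁₀(1.872e+07) = 72.72 dB.

72.7 dB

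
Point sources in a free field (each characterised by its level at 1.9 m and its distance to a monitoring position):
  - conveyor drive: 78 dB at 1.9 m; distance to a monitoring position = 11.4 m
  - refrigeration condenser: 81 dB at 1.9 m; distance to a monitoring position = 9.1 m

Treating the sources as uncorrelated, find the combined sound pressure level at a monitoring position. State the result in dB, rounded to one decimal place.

68.6 dB

Propagate each source to the receiver with L = L_ref − 20·log₁₀(r/r_ref), then add intensities.
conveyor drive: 78 − 20·log₁₀(11.4/1.9) = 78 − 15.56 = 62.44 dB.
refrigeration condenser: 81 − 20·log₁₀(9.1/1.9) = 81 − 13.61 = 67.39 dB.
Σ 10^(L/10) = 7.241e+06 → L_total = 10·log₁₀(7.241e+06) = 68.60 dB.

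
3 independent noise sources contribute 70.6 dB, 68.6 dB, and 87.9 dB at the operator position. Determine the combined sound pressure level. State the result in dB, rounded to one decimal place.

88.0 dB

For uncorrelated sources the intensities add, so convert each level to linear form, sum, and take 10·log₁₀ of the total.
Σ 10^(L/10) = 10^(70.6/10) + 10^(68.6/10) + 10^(87.9/10) = 6.353e+08.
L_total = 10·log₁₀(6.353e+08) = 88.03 dB.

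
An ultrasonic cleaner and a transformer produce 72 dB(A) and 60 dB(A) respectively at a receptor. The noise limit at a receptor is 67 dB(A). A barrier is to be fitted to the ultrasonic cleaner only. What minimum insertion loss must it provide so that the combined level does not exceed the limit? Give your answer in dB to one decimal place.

6.0 dB

The untreated sources together contribute 10^(60/10) = 1.000e+06, i.e. 60.00 dB(A).
To meet 67 dB(A) overall, the treated ultrasonic cleaner may contribute at most 10^(67/10) − 1.000e+06 = 4.012e+06, i.e. 66.03 dB(A).
Required insertion loss = 72 − 66.03 = 5.97 dB.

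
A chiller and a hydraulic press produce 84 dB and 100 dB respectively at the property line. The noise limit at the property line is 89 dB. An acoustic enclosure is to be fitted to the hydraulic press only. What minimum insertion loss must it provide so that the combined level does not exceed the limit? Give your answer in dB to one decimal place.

Everything except the hydraulic press sums to 10^(84/10) = 2.512e+08 in linear terms, 84.00 dB.
To meet 89 dB overall, the treated hydraulic press may contribute at most 10^(89/10) − 2.512e+08 = 5.431e+08, i.e. 87.35 dB.
Required insertion loss = 100 − 87.35 = 12.65 dB.

12.7 dB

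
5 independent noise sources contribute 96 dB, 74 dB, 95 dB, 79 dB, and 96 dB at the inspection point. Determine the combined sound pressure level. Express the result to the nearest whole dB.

Incoherent sources combine by intensity addition: L_total = 10·log₁₀(Σ 10^(L_i/10)).
Σ 10^(L/10) = 10^(96/10) + 10^(74/10) + 10^(95/10) + 10^(79/10) + 10^(96/10) = 1.123e+10.
L_total = 10·log₁₀(1.123e+10) = 100.50 dB.

101 dB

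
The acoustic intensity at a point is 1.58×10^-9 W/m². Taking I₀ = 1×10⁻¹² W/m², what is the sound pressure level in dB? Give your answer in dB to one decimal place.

32.0 dB

L = 10·log₁₀(I/I₀) = 10·log₁₀(1.58×10^-9/10⁻¹²) = 10·log₁₀(1.58×10^3).
L = 10·(0.1987 + 3) = 31.99 dB.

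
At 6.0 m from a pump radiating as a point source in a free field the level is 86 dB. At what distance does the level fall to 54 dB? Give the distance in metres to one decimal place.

For a point source L₁ − L₂ = 20·log₁₀(r₂/r₁), so r₂ = r₁·10^((L₁−L₂)/20).
r₂ = 6.0·10^((86−54)/20) = 6.0·10^(32.0/20) = 238.86 m.

238.9 m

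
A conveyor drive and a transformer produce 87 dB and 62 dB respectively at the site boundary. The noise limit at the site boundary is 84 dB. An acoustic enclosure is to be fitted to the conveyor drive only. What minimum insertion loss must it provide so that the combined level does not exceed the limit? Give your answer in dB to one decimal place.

3.0 dB

Everything except the conveyor drive sums to 10^(62/10) = 1.585e+06 in linear terms, 62.00 dB.
The limit corresponds to 10^(84/10) = 2.512e+08; subtracting the fixed part leaves 2.496e+08 for the conveyor drive, i.e. 83.97 dB.
So the conveyor drive must be reduced from 87 to 83.97 dB: IL = 3.03 dB.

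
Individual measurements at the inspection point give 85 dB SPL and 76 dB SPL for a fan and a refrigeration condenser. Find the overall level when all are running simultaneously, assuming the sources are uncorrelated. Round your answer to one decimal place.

85.5 dB SPL

For uncorrelated sources the intensities add, so convert each level to linear form, sum, and take 10·log₁₀ of the total.
Σ 10^(L/10) = 10^(85/10) + 10^(76/10) = 3.560e+08.
L_total = 10·log₁₀(3.560e+08) = 85.51 dB SPL.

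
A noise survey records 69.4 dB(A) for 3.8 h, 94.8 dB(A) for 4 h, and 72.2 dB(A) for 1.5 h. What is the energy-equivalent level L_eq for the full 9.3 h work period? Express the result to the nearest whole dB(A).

L_eq = 10·log₁₀[(1/T)·Σ tᵢ·10^(Lᵢ/10)] with T = 9.3 h.
Σ tᵢ·10^(Lᵢ/10) = 3.8·10^(69.4/10) + 4·10^(94.8/10) + 1.5·10^(72.2/10) = 1.214e+10.
L_eq = 10·log₁₀(1.214e+10/9.3) = 91.16 dB(A).

91 dB(A)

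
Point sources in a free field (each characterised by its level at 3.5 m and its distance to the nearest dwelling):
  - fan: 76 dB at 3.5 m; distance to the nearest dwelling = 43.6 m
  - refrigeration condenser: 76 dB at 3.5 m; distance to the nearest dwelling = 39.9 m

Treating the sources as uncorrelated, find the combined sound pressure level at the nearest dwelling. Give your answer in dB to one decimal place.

Propagate each source to the receiver with L = L_ref − 20·log₁₀(r/r_ref), then add intensities.
fan: 76 − 20·log₁₀(43.6/3.5) = 76 − 21.91 = 54.09 dB.
refrigeration condenser: 76 − 20·log₁₀(39.9/3.5) = 76 − 21.14 = 54.86 dB.
Σ 10^(L/10) = 5.629e+05 → L_total = 10·log₁₀(5.629e+05) = 57.50 dB.

57.5 dB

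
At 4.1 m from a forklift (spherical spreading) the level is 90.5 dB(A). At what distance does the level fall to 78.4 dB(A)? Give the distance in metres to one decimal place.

For a point source L₁ − L₂ = 20·log₁₀(r₂/r₁), so r₂ = r₁·10^((L₁−L₂)/20).
r₂ = 4.1·10^((90.5−78.4)/20) = 4.1·10^(12.1/20) = 16.51 m.

16.5 m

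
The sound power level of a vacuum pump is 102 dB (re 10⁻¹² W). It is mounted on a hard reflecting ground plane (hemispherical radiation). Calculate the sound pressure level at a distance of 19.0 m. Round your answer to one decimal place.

68.4 dB

Free-field hemispherical radiation: L_p = L_w − 10·log₁₀(2π·r²), r = 19.0 m.
2π·r² = 2268 m², 10·log₁₀ of that is 33.557 dB.
L_p = 102 − 33.557 = 68.44 dB.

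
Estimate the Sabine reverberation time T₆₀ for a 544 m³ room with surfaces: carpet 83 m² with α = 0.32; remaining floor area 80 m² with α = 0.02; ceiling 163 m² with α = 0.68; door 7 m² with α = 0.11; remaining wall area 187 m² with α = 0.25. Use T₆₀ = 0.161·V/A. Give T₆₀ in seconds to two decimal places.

0.47 s

Total absorption A = 83·0.32 + 80·0.02 + 163·0.68 + 7·0.11 + 187·0.25 = 186.52 m² sabins.
T₆₀ = 0.161·V/A = 0.161·544/186.52 = 0.470 s.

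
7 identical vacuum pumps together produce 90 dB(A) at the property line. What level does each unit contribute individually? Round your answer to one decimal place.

Dividing the total intensity by 7 lowers the level by 10·log₁₀ 7 = 8.451 dB: L₁ = 90 − 8.451.

81.5 dB(A)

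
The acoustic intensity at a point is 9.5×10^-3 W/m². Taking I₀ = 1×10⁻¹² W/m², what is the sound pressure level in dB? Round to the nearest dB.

100 dB

L = 10·log₁₀(I/I₀) = 10·log₁₀(9.5×10^-3/10⁻¹²) = 10·log₁₀(9.5×10^9).
L = 10·(0.9777 + 9) = 99.78 dB.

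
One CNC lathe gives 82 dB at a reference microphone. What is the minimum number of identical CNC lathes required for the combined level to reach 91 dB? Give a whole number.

N identical sources give L₁ + 10·log₁₀ N, so require 10·log₁₀ N ≥ 91 − 82 = 9.0 dB.
N ≥ 10^(9.0/10) = 7.943, so N = 8.

8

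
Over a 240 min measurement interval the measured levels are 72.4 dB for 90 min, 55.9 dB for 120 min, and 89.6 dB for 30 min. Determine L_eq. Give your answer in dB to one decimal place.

80.8 dB

L_eq = 10·log₁₀[(1/T)·Σ tᵢ·10^(Lᵢ/10)] with T = 240 min.
Σ tᵢ·10^(Lᵢ/10) = 90·10^(72.4/10) + 120·10^(55.9/10) + 30·10^(89.6/10) = 2.897e+10.
L_eq = 10·log₁₀(2.897e+10/240) = 80.82 dB.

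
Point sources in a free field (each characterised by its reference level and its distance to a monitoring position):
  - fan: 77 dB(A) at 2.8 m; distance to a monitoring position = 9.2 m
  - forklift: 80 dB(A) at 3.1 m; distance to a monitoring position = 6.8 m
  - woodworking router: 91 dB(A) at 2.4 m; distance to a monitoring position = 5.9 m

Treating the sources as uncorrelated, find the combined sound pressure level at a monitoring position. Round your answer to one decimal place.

First find each source's level at the receiver (point-source: −20·log₁₀(r/r_ref)), then combine on an intensity basis.
fan: 77 − 20·log₁₀(9.2/2.8) = 77 − 10.33 = 66.67 dB(A).
forklift: 80 − 20·log₁₀(6.8/3.1) = 80 − 6.82 = 73.18 dB(A).
woodworking router: 91 − 20·log₁₀(5.9/2.4) = 91 − 7.81 = 83.19 dB(A).
Σ 10^(L/10) = 2.337e+08 → L_total = 10·log₁₀(2.337e+08) = 83.69 dB(A).

83.7 dB(A)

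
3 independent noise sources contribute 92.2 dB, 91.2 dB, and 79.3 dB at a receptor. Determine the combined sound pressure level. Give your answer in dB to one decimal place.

94.9 dB

Incoherent sources combine by intensity addition: L_total = 10·log₁₀(Σ 10^(L_i/10)).
Σ 10^(L/10) = 10^(92.2/10) + 10^(91.2/10) + 10^(79.3/10) = 3.063e+09.
L_total = 10·log₁₀(3.063e+09) = 94.86 dB.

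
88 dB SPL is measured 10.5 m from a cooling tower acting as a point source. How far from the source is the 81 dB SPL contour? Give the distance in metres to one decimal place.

Point-source spreading drops the level by 20·log₁₀(r₂/r₁); inverting, r₂/r₁ = 10^(ΔL/20).
r₂ = 10.5·10^((88−81)/20) = 10.5·10^(7.0/20) = 23.51 m.

23.5 m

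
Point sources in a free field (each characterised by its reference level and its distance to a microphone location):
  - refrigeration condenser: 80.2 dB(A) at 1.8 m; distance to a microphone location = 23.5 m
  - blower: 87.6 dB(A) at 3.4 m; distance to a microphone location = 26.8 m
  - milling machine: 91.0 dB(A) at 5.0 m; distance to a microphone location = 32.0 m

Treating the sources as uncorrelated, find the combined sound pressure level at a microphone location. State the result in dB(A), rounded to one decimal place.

76.1 dB(A)

First find each source's level at the receiver (point-source: −20·log₁₀(r/r_ref)), then combine on an intensity basis.
refrigeration condenser: 80.2 − 20·log₁₀(23.5/1.8) = 80.2 − 22.32 = 57.88 dB(A).
blower: 87.6 − 20·log₁₀(26.8/3.4) = 87.6 − 17.93 = 69.67 dB(A).
milling machine: 91.0 − 20·log₁₀(32.0/5.0) = 91.0 − 16.12 = 74.88 dB(A).
Σ 10^(L/10) = 4.061e+07 → L_total = 10·log₁₀(4.061e+07) = 76.09 dB(A).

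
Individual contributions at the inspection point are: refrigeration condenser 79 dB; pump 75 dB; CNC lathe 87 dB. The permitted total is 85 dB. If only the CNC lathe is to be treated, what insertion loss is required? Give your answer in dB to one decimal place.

The untreated sources together contribute 10^(79/10) + 10^(75/10) = 1.111e+08, i.e. 80.46 dB.
To meet 85 dB overall, the treated CNC lathe may contribute at most 10^(85/10) − 1.111e+08 = 2.052e+08, i.e. 83.12 dB.
So the CNC lathe must be reduced from 87 to 83.12 dB: IL = 3.88 dB.

3.9 dB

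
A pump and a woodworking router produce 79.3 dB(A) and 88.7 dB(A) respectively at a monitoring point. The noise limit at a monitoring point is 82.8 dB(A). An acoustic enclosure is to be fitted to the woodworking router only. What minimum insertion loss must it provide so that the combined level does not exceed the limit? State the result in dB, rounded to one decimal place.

The untreated sources together contribute 10^(79.3/10) = 8.511e+07, i.e. 79.30 dB(A).
The limit corresponds to 10^(82.8/10) = 1.905e+08; subtracting the fixed part leaves 1.054e+08 for the woodworking router, i.e. 80.23 dB(A).
So the woodworking router must be reduced from 88.7 to 80.23 dB(A): IL = 8.47 dB.

8.5 dB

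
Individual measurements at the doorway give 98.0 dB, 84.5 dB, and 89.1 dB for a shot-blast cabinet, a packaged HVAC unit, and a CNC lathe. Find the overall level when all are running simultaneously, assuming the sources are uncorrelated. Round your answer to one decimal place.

Incoherent sources combine by intensity addition: L_total = 10·log₁₀(Σ 10^(L_i/10)).
Σ 10^(L/10) = 10^(98.0/10) + 10^(84.5/10) + 10^(89.1/10) = 7.404e+09.
L_total = 10·log₁₀(7.404e+09) = 98.69 dB.

98.7 dB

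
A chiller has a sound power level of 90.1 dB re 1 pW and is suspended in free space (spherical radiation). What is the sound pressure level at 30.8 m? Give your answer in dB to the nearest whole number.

49 dB

L_p = L_w − 10·log₁₀(4π·r²) with r = 30.8 m.
4π·r² = 1.192e+04 m², 10·log₁₀ of that is 40.763 dB.
L_p = 90.1 − 40.763 = 49.34 dB.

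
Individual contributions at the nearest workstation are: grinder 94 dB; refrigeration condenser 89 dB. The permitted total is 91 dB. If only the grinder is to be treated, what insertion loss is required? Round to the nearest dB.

The untreated sources together contribute 10^(89/10) = 7.943e+08, i.e. 89.00 dB.
To meet 91 dB overall, the treated grinder may contribute at most 10^(91/10) − 7.943e+08 = 4.646e+08, i.e. 86.67 dB.
Required insertion loss = 94 − 86.67 = 7.33 dB.

7 dB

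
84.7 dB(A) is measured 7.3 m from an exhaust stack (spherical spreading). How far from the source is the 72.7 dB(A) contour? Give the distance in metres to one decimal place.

29.1 m

For a point source L₁ − L₂ = 20·log₁₀(r₂/r₁), so r₂ = r₁·10^((L₁−L₂)/20).
r₂ = 7.3·10^((84.7−72.7)/20) = 7.3·10^(12.0/20) = 29.06 m.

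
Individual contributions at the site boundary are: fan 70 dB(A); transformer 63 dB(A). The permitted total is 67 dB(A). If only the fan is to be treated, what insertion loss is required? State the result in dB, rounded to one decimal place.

5.2 dB

Everything except the fan sums to 10^(63/10) = 1.995e+06 in linear terms, 63.00 dB(A).
The limit corresponds to 10^(67/10) = 5.012e+06; subtracting the fixed part leaves 3.017e+06 for the fan, i.e. 64.80 dB(A).
Required insertion loss = 70 − 64.80 = 5.20 dB.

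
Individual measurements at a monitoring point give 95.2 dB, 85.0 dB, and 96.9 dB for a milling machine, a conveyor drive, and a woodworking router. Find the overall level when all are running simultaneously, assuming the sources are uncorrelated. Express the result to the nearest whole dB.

Incoherent sources combine by intensity addition: L_total = 10·log₁₀(Σ 10^(L_i/10)).
Σ 10^(L/10) = 10^(95.2/10) + 10^(85.0/10) + 10^(96.9/10) = 8.525e+09.
L_total = 10·log₁₀(8.525e+09) = 99.31 dB.

99 dB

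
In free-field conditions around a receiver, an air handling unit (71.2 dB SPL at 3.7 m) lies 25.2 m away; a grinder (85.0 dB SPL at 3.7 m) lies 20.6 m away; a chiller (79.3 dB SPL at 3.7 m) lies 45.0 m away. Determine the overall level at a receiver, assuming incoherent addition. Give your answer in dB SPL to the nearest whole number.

Apply inverse-square spreading to bring every level to the receiver, then sum 10^(L/10).
air handling unit: 71.2 − 20·log₁₀(25.2/3.7) = 71.2 − 16.66 = 54.54 dB SPL.
grinder: 85.0 − 20·log₁₀(20.6/3.7) = 85.0 − 14.91 = 70.09 dB SPL.
chiller: 79.3 − 20·log₁₀(45.0/3.7) = 79.3 − 21.70 = 57.60 dB SPL.
Σ 10^(L/10) = 1.106e+07 → L_total = 10·log₁₀(1.106e+07) = 70.44 dB SPL.

70 dB SPL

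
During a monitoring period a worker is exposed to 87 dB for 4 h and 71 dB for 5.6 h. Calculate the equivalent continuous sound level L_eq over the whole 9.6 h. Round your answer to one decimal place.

L_eq = 10·log₁₀[(1/T)·Σ tᵢ·10^(Lᵢ/10)] with T = 9.6 h.
Σ tᵢ·10^(Lᵢ/10) = 4·10^(87/10) + 5.6·10^(71/10) = 2.075e+09.
L_eq = 10·log₁₀(2.075e+09/9.6) = 83.35 dB.

83.3 dB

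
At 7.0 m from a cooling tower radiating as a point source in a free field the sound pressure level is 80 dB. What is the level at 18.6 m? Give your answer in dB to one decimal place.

71.5 dB

Point-source attenuation: ΔL = 20·log₁₀(r₂/r₁) = 20·log₁₀(18.6/7.0) = 8.488 dB.
L₂ = 80 − 20·log₁₀(18.6/7.0) = 80 − 8.488 = 71.51 dB.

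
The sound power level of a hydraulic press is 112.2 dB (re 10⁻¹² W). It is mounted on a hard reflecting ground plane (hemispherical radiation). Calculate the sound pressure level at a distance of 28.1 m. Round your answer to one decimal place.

75.2 dB

Free-field hemispherical radiation: L_p = L_w − 10·log₁₀(2π·r²), r = 28.1 m.
2π·r² = 4961 m², 10·log₁₀ of that is 36.956 dB.
L_p = 112.2 − 36.956 = 75.24 dB.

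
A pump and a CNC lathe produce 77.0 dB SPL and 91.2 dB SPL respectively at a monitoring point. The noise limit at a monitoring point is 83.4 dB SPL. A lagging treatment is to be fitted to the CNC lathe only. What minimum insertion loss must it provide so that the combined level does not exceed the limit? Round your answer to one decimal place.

8.9 dB

The untreated sources together contribute 10^(77.0/10) = 5.012e+07, i.e. 77.00 dB SPL.
The limit corresponds to 10^(83.4/10) = 2.188e+08; subtracting the fixed part leaves 1.687e+08 for the CNC lathe, i.e. 82.27 dB SPL.
So the CNC lathe must be reduced from 91.2 to 82.27 dB SPL: IL = 8.93 dB.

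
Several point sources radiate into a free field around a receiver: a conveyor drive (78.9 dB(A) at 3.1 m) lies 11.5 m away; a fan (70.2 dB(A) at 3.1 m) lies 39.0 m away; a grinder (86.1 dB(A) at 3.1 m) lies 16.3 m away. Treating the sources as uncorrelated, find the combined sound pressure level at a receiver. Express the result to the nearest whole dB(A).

73 dB(A)

First find each source's level at the receiver (point-source: −20·log₁₀(r/r_ref)), then combine on an intensity basis.
conveyor drive: 78.9 − 20·log₁₀(11.5/3.1) = 78.9 − 11.39 = 67.51 dB(A).
fan: 70.2 − 20·log₁₀(39.0/3.1) = 70.2 − 21.99 = 48.21 dB(A).
grinder: 86.1 − 20·log₁₀(16.3/3.1) = 86.1 − 14.42 = 71.68 dB(A).
Σ 10^(L/10) = 2.044e+07 → L_total = 10·log₁₀(2.044e+07) = 73.11 dB(A).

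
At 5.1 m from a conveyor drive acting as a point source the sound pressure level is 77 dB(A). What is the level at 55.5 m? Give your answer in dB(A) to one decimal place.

Point-source attenuation: ΔL = 20·log₁₀(r₂/r₁) = 20·log₁₀(55.5/5.1) = 20.734 dB.
L₂ = 77 − 20·log₁₀(55.5/5.1) = 77 − 20.734 = 56.27 dB(A).

56.3 dB(A)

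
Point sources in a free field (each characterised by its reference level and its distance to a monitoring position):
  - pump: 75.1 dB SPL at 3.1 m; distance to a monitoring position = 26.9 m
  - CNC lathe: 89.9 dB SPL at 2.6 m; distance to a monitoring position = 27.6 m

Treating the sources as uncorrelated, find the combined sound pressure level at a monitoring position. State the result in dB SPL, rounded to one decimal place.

69.6 dB SPL

First find each source's level at the receiver (point-source: −20·log₁₀(r/r_ref)), then combine on an intensity basis.
pump: 75.1 − 20·log₁₀(26.9/3.1) = 75.1 − 18.77 = 56.33 dB SPL.
CNC lathe: 89.9 − 20·log₁₀(27.6/2.6) = 89.9 − 20.52 = 69.38 dB SPL.
Σ 10^(L/10) = 9.102e+06 → L_total = 10·log₁₀(9.102e+06) = 69.59 dB SPL.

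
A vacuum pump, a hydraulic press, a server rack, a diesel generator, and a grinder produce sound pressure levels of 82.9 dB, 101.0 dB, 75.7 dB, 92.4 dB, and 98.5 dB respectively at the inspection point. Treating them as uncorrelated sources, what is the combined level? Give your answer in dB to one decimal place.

For uncorrelated sources the intensities add, so convert each level to linear form, sum, and take 10·log₁₀ of the total.
Σ 10^(L/10) = 10^(82.9/10) + 10^(101.0/10) + 10^(75.7/10) + 10^(92.4/10) + 10^(98.5/10) = 2.164e+10.
L_total = 10·log₁₀(2.164e+10) = 103.35 dB.

103.4 dB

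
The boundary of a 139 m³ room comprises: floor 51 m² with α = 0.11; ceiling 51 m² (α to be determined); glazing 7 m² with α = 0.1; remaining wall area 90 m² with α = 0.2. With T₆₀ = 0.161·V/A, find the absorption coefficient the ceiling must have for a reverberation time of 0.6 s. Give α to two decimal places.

0.25

A = 0.161·V/T₆₀ = 0.161·139/0.6 = 37.30 m² sabins.
Absorption from the other surfaces = 51·0.11 + 7·0.1 + 90·0.2 = 24.31 m², so the ceiling must supply 12.99 m² over 51 m².
α = 12.99/51 = 0.255.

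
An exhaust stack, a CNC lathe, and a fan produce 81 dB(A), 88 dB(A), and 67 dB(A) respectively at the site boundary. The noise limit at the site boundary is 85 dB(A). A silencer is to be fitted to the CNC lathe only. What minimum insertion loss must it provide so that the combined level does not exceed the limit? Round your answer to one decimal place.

5.3 dB

The untreated sources together contribute 10^(81/10) + 10^(67/10) = 1.309e+08, i.e. 81.17 dB(A).
To meet 85 dB(A) overall, the treated CNC lathe may contribute at most 10^(85/10) − 1.309e+08 = 1.853e+08, i.e. 82.68 dB(A).
So the CNC lathe must be reduced from 88 to 82.68 dB(A): IL = 5.32 dB.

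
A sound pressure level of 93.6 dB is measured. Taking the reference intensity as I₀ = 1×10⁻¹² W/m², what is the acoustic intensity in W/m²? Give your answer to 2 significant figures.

L = 10·log₁₀(I/I₀) ⇒ I = I₀·10^(L/10) = 10⁻¹² × 10^9.36.

0.0023 W/m²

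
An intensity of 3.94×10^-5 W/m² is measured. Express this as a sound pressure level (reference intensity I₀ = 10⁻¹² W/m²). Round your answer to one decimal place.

Dividing by I₀ shifts the exponent by 12: I/I₀ = 3.94×10^7.
L = 10·(0.5955 + 7) = 75.95 dB.

76.0 dB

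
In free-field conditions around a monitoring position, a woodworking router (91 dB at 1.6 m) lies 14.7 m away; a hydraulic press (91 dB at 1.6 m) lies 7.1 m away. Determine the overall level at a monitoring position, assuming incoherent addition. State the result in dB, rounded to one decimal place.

Apply inverse-square spreading to bring every level to the receiver, then sum 10^(L/10).
woodworking router: 91 − 20·log₁₀(14.7/1.6) = 91 − 19.26 = 71.74 dB.
hydraulic press: 91 − 20·log₁₀(7.1/1.6) = 91 − 12.94 = 78.06 dB.
Σ 10^(L/10) = 7.885e+07 → L_total = 10·log₁₀(7.885e+07) = 78.97 dB.

79.0 dB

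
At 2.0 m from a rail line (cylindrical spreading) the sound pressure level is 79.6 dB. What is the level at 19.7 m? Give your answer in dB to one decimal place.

For a line source, L₂ = L₁ − 10·log₁₀(r₂/r₁).
L₂ = 79.6 − 10·log₁₀(19.7/2.0) = 79.6 − 9.934 = 69.67 dB.

69.7 dB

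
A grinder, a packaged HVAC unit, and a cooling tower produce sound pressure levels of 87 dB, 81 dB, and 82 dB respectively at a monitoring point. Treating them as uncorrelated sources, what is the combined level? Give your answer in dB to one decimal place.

Incoherent sources combine by intensity addition: L_total = 10·log₁₀(Σ 10^(L_i/10)).
Σ 10^(L/10) = 10^(87/10) + 10^(81/10) + 10^(82/10) = 7.856e+08.
L_total = 10·log₁₀(7.856e+08) = 88.95 dB.

89.0 dB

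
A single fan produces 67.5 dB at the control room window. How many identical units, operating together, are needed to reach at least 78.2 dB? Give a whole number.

12

Need L₁ + 10·log₁₀ N ≥ 78.2, i.e. log₁₀ N ≥ 1.07.
N ≥ 10^(10.7/10) = 11.749, so N = 12.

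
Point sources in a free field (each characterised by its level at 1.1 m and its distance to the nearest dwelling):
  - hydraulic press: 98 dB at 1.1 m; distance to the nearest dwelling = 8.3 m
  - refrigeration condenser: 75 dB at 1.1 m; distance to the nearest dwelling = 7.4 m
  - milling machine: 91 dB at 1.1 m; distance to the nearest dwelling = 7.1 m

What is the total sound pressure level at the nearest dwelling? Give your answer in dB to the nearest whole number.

82 dB

First find each source's level at the receiver (point-source: −20·log₁₀(r/r_ref)), then combine on an intensity basis.
hydraulic press: 98 − 20·log₁₀(8.3/1.1) = 98 − 17.55 = 80.45 dB.
refrigeration condenser: 75 − 20·log₁₀(7.4/1.1) = 75 − 16.56 = 58.44 dB.
milling machine: 91 − 20·log₁₀(7.1/1.1) = 91 − 16.20 = 74.80 dB.
Σ 10^(L/10) = 1.417e+08 → L_total = 10·log₁₀(1.417e+08) = 81.51 dB.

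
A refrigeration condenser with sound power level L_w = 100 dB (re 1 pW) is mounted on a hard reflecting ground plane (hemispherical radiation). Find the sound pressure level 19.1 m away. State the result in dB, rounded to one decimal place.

Free-field hemispherical radiation: L_p = L_w − 10·log₁₀(2π·r²), r = 19.1 m.
2π·r² = 2292 m², 10·log₁₀ of that is 33.602 dB.
L_p = 100 − 33.602 = 66.40 dB.

66.4 dB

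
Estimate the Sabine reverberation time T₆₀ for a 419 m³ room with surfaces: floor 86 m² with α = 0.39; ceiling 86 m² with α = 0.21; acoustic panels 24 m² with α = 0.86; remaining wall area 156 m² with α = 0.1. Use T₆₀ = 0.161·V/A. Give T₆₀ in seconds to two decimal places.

Summing Sᵢαᵢ: 86·0.39 + 86·0.21 + 24·0.86 + 156·0.1 = 87.84 m².
T₆₀ = 0.161·V/A = 0.161·419/87.84 = 0.768 s.

0.77 s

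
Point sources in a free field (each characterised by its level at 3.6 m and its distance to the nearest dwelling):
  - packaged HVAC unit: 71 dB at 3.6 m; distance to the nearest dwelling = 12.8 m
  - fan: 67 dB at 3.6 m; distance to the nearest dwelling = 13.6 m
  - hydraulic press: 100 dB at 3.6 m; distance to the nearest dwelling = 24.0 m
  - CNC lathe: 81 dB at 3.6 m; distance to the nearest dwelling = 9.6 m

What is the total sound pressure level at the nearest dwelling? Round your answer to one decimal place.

83.9 dB

Apply inverse-square spreading to bring every level to the receiver, then sum 10^(L/10).
packaged HVAC unit: 71 − 20·log₁₀(12.8/3.6) = 71 − 11.02 = 59.98 dB.
fan: 67 − 20·log₁₀(13.6/3.6) = 67 − 11.54 = 55.46 dB.
hydraulic press: 100 − 20·log₁₀(24.0/3.6) = 100 − 16.48 = 83.52 dB.
CNC lathe: 81 − 20·log₁₀(9.6/3.6) = 81 − 8.52 = 72.48 dB.
Σ 10^(L/10) = 2.441e+08 → L_total = 10·log₁₀(2.441e+08) = 83.87 dB.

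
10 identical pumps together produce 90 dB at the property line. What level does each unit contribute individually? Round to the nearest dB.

Dividing the total intensity by 10 lowers the level by 10·log₁₀ 10 = 10.000 dB: L₁ = 90 − 10.000.

80 dB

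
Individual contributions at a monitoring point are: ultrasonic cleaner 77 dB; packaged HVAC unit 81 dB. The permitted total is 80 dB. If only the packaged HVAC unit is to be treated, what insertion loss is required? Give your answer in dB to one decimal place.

4.0 dB

Fixed contribution from the other source: Σ 10^(L/10) = 10^(77/10) = 5.012e+07 (77.00 dB).
To meet 80 dB overall, the treated packaged HVAC unit may contribute at most 10^(80/10) − 5.012e+07 = 4.988e+07, i.e. 76.98 dB.
Required insertion loss = 81 − 76.98 = 4.02 dB.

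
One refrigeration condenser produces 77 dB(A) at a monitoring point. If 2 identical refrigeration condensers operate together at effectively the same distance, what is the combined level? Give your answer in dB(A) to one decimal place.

80.0 dB(A)

With 2 equal, uncorrelated contributions the intensity is 2× that of one unit, giving a rise of 10·log₁₀ 2.
L_total = 77 + 10·log₁₀(2) = 77 + 3.010 = 80.01 dB(A).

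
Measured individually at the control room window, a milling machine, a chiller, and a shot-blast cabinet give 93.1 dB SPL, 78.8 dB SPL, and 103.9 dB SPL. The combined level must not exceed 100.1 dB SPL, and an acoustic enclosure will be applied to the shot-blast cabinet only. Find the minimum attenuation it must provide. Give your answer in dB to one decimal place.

4.8 dB

Fixed contribution from the other sources: Σ 10^(L/10) = 10^(93.1/10) + 10^(78.8/10) = 2.118e+09 (93.26 dB SPL).
To meet 100.1 dB SPL overall, the treated shot-blast cabinet may contribute at most 10^(100.1/10) − 2.118e+09 = 8.115e+09, i.e. 99.09 dB SPL.
Required insertion loss = 103.9 − 99.09 = 4.81 dB.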